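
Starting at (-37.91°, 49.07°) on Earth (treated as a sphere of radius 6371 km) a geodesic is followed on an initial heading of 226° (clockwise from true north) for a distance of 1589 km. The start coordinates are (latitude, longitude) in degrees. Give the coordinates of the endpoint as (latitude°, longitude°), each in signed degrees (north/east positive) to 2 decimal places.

-46.94°, 34.00°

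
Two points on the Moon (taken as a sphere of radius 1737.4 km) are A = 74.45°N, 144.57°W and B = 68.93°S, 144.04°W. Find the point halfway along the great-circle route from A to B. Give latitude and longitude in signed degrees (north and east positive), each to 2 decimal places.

Central angle δ = 2.5025 rad. Interpolating on the sphere with fraction f = 0.5:
P = [sin((1−f)δ)·A + sin(fδ)·B] / sin δ = 1.5916·A + 1.5916·B in Cartesian coordinates,
giving P = (-0.8108, -0.5833, 0.0482), i.e. latitude 2.76°, longitude -144.27°.

2.76°, -144.27°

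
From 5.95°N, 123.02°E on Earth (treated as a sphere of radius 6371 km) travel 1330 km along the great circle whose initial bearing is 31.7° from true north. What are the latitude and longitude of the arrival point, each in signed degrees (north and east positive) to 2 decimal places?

16.07°, 129.53°

Angular distance δ = d/R = 1330/6371 = 0.20876 rad; initial bearing θ = 0.5533 rad.
sin φ₂ = sin φ₁ cos δ + cos φ₁ sin δ cos θ = (0.1037)(0.9783) + (0.9946)(0.2072)(0.8508) = 0.2768, so φ₂ = 16.07°.
Δλ = atan2(sin θ sin δ cos φ₁, cos δ − sin φ₁ sin φ₂) = atan2(0.1083, 0.9496) = 6.507°.
λ₂ = 123.020° + 6.507° = 129.53°.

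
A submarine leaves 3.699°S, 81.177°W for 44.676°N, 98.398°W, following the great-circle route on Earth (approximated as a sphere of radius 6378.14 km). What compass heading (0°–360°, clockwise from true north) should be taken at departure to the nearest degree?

344°

Δλ = -17.221° = -0.3006 rad.
y = sin Δλ · cos φ₂ = (-0.2961)(0.7111) = -0.2105
x = cos φ₁ sin φ₂ − sin φ₁ cos φ₂ cos Δλ = (0.9979)(0.7031) − (-0.0645)(0.7111)(0.9552) = 0.7455
θ = atan2(y, x) = -15.77°; adding 360° gives 344°.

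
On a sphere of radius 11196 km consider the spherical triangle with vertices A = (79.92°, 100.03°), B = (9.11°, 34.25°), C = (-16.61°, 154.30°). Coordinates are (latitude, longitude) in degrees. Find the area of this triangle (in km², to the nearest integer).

252556121 km²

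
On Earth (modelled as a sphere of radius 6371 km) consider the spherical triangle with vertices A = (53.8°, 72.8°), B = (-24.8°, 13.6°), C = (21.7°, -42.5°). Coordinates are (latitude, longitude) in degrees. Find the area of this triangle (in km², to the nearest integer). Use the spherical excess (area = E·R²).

50508359 km²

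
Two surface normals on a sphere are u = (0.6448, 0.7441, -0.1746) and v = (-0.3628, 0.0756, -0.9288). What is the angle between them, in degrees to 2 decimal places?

u·v = -0.0155; |u| = 1.0000, |v| = 1.0000.
cos θ = (u·v)/(|u||v|) = -0.0155, so θ = 90.89°.

90.89°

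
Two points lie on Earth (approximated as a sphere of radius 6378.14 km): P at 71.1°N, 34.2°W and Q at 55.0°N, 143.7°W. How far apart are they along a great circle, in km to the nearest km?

With latitudes φ₁ = 71.100°, φ₂ = 55.000° and longitude difference Δλ = -109.500°:
cos c = sin φ₁ sin φ₂ + cos φ₁ cos φ₂ cos Δλ = (0.9461)(0.8192) + (0.3239)(0.5736)(-0.3338) = 0.71297,
so c = arccos(0.71297) = 0.77707 rad.
Distance = R·c = 6378.14 × 0.7771 ≈ 4956 km.

4956 km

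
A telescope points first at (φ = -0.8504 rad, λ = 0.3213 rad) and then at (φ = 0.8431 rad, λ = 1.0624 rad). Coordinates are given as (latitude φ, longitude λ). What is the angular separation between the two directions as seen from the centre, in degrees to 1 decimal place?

With latitudes φ₁ = -48.724°, φ₂ = 48.306° and longitude difference Δλ = 42.462°:
cos c = sin φ₁ sin φ₂ + cos φ₁ cos φ₂ cos Δλ = (-0.7515)(0.7467) + (0.6597)(0.6652)(0.7377) = -0.23748,
so c = arccos(-0.23748) = 1.81057 rad.
So the angular separation is 103.7°.

103.7°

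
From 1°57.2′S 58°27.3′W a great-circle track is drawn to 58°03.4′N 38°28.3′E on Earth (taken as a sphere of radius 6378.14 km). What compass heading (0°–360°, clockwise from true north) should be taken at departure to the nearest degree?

With φ₁ = -0.0341, φ₂ = 1.0133, Δλ = 1.6917 rad, the forward-azimuth formula gives
θ = atan2( sin Δλ cos φ₂ , cos φ₁ sin φ₂ − sin φ₁ cos φ₂ cos Δλ ) = atan2(0.5252, 0.8459) = 31.84°.
So the initial bearing is 32°.

32°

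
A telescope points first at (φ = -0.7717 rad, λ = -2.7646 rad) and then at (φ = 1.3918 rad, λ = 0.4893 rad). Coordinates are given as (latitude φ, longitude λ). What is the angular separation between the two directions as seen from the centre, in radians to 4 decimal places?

2.5201 rad

With latitudes φ₁ = -44.215°, φ₂ = 79.744° and longitude difference Δλ = -173.565°:
Haversine: a = sin²(Δφ/2) + cos φ₁ cos φ₂ sin²(Δλ/2) = 0.7793 + (0.7167)(0.1780)(0.9969) = 0.90651.
Central angle c = 2·arcsin(√a) = 2.52011 rad.
So the angular separation is 2.5201 rad.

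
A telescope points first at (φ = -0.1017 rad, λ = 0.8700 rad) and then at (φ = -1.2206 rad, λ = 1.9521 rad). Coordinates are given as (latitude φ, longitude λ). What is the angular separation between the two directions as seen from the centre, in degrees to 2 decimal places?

75.19°

In radians: φ₁ = -0.1017, φ₂ = -1.2206, Δλ = 62.000° = 1.0821 rad.
cos c = sin φ₁ sin φ₂ + cos φ₁ cos φ₂ cos Δλ = (-0.1015)(-0.9393) + (0.9948)(0.3431)(0.4695) = 0.25560,
so c = arccos(0.25560) = 1.31233 rad.
So the angular separation is 75.19°.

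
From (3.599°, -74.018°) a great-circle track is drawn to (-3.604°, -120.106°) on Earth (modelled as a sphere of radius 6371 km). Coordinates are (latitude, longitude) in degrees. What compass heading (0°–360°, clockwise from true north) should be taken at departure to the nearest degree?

262°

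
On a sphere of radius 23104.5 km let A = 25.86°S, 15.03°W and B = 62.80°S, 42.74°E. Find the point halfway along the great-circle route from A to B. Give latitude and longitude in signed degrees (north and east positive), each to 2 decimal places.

The central angle between A and B is δ = 0.9181 rad.
With f = 0.5, the slerp weights are sin((1−f)δ)/sin δ = 0.5577 and sin(fδ)/sin δ = 0.5577.
Weighted sum of the unit vectors: (0.5577)·(0.8691,-0.2334,-0.4362) + (0.5577)·(0.3357,0.3102,-0.8894) = (0.6720, 0.0429, -0.7393).
Converting back: φ = atan2(z, √(x²+y²)) = -47.68°, λ = atan2(y, x) = 3.65°.

-47.68°, 3.65°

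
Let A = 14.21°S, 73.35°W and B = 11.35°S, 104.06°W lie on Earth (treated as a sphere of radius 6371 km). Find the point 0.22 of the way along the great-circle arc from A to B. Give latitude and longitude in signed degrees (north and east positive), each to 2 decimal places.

-13.90°, -80.16°

The central angle between A and B is δ = 0.5247 rad.
With f = 0.22, the slerp weights are sin((1−f)δ)/sin δ = 0.7944 and sin(fδ)/sin δ = 0.2299.
Weighted sum of the unit vectors: (0.7944)·(0.2778,-0.9288,-0.2455) + (0.2299)·(-0.2382,-0.9511,-0.1968) = (0.1659, -0.9564, -0.2402).
Converting back: φ = atan2(z, √(x²+y²)) = -13.90°, λ = atan2(y, x) = -80.16°.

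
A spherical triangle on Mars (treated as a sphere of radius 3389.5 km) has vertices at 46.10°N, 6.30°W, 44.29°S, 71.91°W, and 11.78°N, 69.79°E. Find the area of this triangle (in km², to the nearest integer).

26006814 km²

Side lengths (central angles): a = 2.3357, b = 1.2553, c = 1.8736 rad; semiperimeter s = 2.7323.
By l'Huilier's theorem, tan(E/4) = √[tan(s/2) tan((s−a)/2) tan((s−b)/2) tan((s−c)/2)], giving spherical excess E = 2.2637 rad.
Area = E·R² = 2.2637 × (3389.5)² ≈ 26006814 km².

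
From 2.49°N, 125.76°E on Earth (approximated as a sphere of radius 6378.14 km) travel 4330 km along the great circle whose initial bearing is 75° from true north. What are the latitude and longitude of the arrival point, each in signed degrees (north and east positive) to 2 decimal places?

11.31°, 163.97°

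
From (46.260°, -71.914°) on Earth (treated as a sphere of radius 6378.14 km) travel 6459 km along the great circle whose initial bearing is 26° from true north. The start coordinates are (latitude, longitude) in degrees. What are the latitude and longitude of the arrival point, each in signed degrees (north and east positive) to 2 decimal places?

65.47°, 44.50°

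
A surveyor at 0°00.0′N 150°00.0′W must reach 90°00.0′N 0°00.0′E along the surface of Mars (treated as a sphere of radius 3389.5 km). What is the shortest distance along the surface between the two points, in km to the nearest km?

Let φ₁ = 0.0000 rad, φ₂ = 1.5708 rad, and Δλ = 2.6180 rad.
cos c = sin φ₁ sin φ₂ + cos φ₁ cos φ₂ cos Δλ = (0.0000)(1.0000) + (1.0000)(0.0000)(-0.8660) = 0.00000,
so c = arccos(0.00000) = 1.57080 rad.
Distance = R·c = 3389.5 × 1.5708 ≈ 5324 km.

5324 km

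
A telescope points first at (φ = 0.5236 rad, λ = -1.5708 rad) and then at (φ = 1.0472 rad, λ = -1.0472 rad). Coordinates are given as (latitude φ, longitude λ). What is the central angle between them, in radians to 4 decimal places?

0.6300 rad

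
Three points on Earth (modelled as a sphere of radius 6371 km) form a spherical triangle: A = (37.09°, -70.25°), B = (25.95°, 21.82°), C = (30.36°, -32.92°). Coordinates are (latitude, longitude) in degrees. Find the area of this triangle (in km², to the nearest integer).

Side lengths (central angles): a = 0.8378, b = 0.5508, c = 1.3305 rad; semiperimeter s = 1.3596.
By l'Huilier's theorem, tan(E/4) = √[tan(s/2) tan((s−a)/2) tan((s−b)/2) tan((s−c)/2)], giving spherical excess E = 0.1465 rad.
Area = E·R² = 0.1465 × (6371)² ≈ 5944700 km².

5944700 km²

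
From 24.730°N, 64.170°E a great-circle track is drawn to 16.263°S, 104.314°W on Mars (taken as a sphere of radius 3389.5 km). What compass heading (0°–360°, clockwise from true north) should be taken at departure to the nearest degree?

306°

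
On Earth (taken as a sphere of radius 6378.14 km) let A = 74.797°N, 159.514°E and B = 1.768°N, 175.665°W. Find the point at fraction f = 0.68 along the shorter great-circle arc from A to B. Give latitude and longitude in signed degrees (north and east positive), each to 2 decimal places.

Central angle δ = 1.2998 rad. Interpolating on the sphere with fraction f = 0.68:
P = [sin((1−f)δ)·A + sin(fδ)·B] / sin δ = 0.4194·A + 0.8025·B in Cartesian coordinates,
giving P = (-0.9028, -0.0221, 0.4294), i.e. latitude 25.43°, longitude -178.60°.

25.43°, -178.60°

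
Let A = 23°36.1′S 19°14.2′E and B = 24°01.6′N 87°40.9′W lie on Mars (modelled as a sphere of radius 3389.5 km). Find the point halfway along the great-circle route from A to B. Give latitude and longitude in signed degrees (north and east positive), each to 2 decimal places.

0.36°, -34.10°

The central angle between A and B is δ = 1.9895 rad.
With f = 0.5, the slerp weights are sin((1−f)δ)/sin δ = 0.9179 and sin(fδ)/sin δ = 0.9179.
Weighted sum of the unit vectors: (0.9179)·(0.8652,0.3019,-0.4004) + (0.9179)·(0.0369,-0.9126,0.4072) = (0.8281, -0.5606, 0.0062).
Converting back: φ = atan2(z, √(x²+y²)) = 0.36°, λ = atan2(y, x) = -34.10°.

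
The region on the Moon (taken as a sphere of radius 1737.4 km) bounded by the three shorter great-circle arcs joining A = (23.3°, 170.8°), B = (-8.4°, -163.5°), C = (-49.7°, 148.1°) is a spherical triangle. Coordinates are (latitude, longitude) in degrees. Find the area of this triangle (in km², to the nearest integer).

Side lengths (central angles): a = 1.0048, b = 1.3219, c = 0.7061 rad; semiperimeter s = 1.5164.
By l'Huilier's theorem, tan(E/4) = √[tan(s/2) tan((s−a)/2) tan((s−b)/2) tan((s−c)/2)], giving spherical excess E = 0.4058 rad.
Area = E·R² = 0.4058 × (1737.4)² ≈ 1224877 km².

1224877 km²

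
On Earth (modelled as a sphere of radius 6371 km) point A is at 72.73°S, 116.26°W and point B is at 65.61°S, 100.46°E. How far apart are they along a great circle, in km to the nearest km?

4394 km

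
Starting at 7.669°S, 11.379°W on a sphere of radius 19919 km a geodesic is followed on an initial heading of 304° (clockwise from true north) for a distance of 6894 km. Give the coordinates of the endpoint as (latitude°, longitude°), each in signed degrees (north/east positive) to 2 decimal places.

3.58°, -27.75°

Angular distance δ = d/R = 6894/19919 = 0.34610 rad; initial bearing θ = 5.3058 rad.
sin φ₂ = sin φ₁ cos δ + cos φ₁ sin δ cos θ = (-0.1334)(0.9407) + (0.9911)(0.3392)(0.5592) = 0.0625, so φ₂ = 3.58°.
Δλ = atan2(sin θ sin δ cos φ₁, cos δ − sin φ₁ sin φ₂) = atan2(-0.2787, 0.9490) = -16.367°.
λ₂ = -11.379° − 16.367° = -27.75°.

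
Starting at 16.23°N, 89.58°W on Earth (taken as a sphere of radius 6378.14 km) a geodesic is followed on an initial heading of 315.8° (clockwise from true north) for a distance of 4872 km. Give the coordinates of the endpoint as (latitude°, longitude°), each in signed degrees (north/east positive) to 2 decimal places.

42.69°, -130.58°

Angular distance δ = d/R = 4872/6378.14 = 0.76386 rad; initial bearing θ = 5.5117 rad.
sin φ₂ = sin φ₁ cos δ + cos φ₁ sin δ cos θ = (0.2795)(0.7222) + (0.9601)(0.6917)(0.7169) = 0.6780, so φ₂ = 42.69°.
Δλ = atan2(sin θ sin δ cos φ₁, cos δ − sin φ₁ sin φ₂) = atan2(-0.4630, 0.5327) = -40.998°.
λ₂ = -89.580° − 40.998° = -130.58°.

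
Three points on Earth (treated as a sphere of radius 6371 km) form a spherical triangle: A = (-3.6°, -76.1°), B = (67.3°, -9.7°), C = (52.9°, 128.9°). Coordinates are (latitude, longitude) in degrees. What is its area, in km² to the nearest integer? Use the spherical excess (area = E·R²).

Side lengths (central angles): a = 0.9750, b = 2.2089, c = 1.4744 rad; semiperimeter s = 2.3291.
By l'Huilier's theorem, tan(E/4) = √[tan(s/2) tan((s−a)/2) tan((s−b)/2) tan((s−c)/2)], giving spherical excess E = 0.8903 rad.
Area = E·R² = 0.8903 × (6371)² ≈ 36136319 km².

36136319 km²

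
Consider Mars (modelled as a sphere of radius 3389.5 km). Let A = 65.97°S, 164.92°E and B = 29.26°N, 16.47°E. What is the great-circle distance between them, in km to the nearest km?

8194 km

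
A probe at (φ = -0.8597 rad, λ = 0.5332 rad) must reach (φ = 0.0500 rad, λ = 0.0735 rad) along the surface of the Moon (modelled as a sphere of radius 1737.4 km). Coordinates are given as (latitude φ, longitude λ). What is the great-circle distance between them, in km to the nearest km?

1725 km

In radians: φ₁ = -0.8597, φ₂ = 0.0500, Δλ = -26.339° = -0.4597 rad.
cos c = sin φ₁ sin φ₂ + cos φ₁ cos φ₂ cos Δλ = (-0.7576)(0.0500) + (0.6527)(0.9988)(0.8962) = 0.54631,
so c = arccos(0.54631) = 0.99284 rad.
Distance = R·c = 1737.4 × 0.9928 ≈ 1725 km.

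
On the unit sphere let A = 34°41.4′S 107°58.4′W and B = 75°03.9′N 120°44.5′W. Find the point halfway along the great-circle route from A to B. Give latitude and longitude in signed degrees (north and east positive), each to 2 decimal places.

The central angle between A and B is δ = 1.9212 rad.
With f = 0.5, the slerp weights are sin((1−f)δ)/sin δ = 0.8725 and sin(fδ)/sin δ = 0.8725.
Weighted sum of the unit vectors: (0.8725)·(-0.2537,-0.7821,-0.5691) + (0.8725)·(-0.1317,-0.2215,0.9662) = (-0.3363, -0.8757, 0.3465).
Converting back: φ = atan2(z, √(x²+y²)) = 20.27°, λ = atan2(y, x) = -111.01°.

20.27°, -111.01°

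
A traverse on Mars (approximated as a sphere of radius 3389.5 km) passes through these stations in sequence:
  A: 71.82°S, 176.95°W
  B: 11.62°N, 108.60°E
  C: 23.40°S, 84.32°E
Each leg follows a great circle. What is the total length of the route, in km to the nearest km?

8199 km

Leg A→B: central angle 1.6805 rad, distance 5695.9 km.
Leg B→C: central angle 0.7386 rad, distance 2503.4 km.
Total: 5695.9 + 2503.4 ≈ 8199 km.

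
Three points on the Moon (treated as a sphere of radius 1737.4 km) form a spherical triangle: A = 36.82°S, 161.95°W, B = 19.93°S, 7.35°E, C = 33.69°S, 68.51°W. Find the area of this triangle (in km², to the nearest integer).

2945866 km²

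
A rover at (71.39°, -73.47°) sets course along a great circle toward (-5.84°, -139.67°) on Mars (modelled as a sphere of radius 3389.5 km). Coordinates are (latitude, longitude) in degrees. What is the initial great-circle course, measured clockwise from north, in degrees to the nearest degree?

246°

With φ₁ = 1.2460, φ₂ = -0.1019, Δλ = -1.1554 rad, the forward-azimuth formula gives
θ = atan2( sin Δλ cos φ₂ , cos φ₁ sin φ₂ − sin φ₁ cos φ₂ cos Δλ ) = atan2(-0.9102, -0.4129) = -114.40°.
Adding 360° brings this into [0°, 360°): 246°.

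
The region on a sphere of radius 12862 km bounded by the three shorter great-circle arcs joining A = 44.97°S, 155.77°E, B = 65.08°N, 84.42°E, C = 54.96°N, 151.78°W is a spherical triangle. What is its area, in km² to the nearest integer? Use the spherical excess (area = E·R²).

244266433 km²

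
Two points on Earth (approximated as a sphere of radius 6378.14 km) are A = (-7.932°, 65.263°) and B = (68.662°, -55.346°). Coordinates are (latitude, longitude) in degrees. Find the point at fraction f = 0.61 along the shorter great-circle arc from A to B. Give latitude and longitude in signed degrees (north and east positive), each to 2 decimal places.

52.94°, 35.29°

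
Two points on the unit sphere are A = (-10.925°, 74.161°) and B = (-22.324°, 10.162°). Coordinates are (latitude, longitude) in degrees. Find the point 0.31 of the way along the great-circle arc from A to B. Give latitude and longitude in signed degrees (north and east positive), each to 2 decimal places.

The central angle between A and B is δ = 1.0813 rad.
With f = 0.31, the slerp weights are sin((1−f)δ)/sin δ = 0.7691 and sin(fδ)/sin δ = 0.3727.
Weighted sum of the unit vectors: (0.7691)·(0.2680,0.9446,-0.1895) + (0.3727)·(0.9105,0.1632,-0.3798) = (0.5455, 0.7873, -0.2873).
Converting back: φ = atan2(z, √(x²+y²)) = -16.70°, λ = atan2(y, x) = 55.28°.

-16.70°, 55.28°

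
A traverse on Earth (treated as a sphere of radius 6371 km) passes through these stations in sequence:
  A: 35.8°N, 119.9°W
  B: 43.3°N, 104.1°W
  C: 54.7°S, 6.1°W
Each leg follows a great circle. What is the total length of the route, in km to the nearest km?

15841 km

Leg A→B: central angle 0.2491 rad, distance 1586.8 km.
Leg B→C: central angle 2.2373 rad, distance 14253.9 km.
Total: 1586.8 + 14253.9 ≈ 15841 km.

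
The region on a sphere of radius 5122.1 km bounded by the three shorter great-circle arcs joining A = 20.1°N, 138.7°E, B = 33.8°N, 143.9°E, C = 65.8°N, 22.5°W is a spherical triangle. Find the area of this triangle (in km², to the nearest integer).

2654235 km²

Side lengths (central angles): a = 1.3935, b = 1.6218, c = 0.2523 rad; semiperimeter s = 1.6338.
By l'Huilier's theorem, tan(E/4) = √[tan(s/2) tan((s−a)/2) tan((s−b)/2) tan((s−c)/2)], giving spherical excess E = 0.1012 rad.
Area = E·R² = 0.1012 × (5122.1)² ≈ 2654235 km².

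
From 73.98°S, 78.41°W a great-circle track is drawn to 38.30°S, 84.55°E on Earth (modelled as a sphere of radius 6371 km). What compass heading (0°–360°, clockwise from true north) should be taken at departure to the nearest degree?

166°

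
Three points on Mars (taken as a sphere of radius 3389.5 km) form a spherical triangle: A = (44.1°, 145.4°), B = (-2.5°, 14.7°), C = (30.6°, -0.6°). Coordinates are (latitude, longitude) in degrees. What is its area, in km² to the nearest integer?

8562211 km²

Side lengths (central angles): a = 0.6313, b = 1.7297, c = 2.0923 rad; semiperimeter s = 2.2267.
By l'Huilier's theorem, tan(E/4) = √[tan(s/2) tan((s−a)/2) tan((s−b)/2) tan((s−c)/2)], giving spherical excess E = 0.7453 rad.
Area = E·R² = 0.7453 × (3389.5)² ≈ 8562211 km².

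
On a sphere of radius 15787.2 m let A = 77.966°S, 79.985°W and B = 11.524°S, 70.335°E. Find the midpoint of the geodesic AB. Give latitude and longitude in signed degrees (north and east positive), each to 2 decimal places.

The central angle between A and B is δ = 1.5529 rad.
With f = 0.5, the slerp weights are sin((1−f)δ)/sin δ = 0.7009 and sin(fδ)/sin δ = 0.7009.
Weighted sum of the unit vectors: (0.7009)·(0.0363,-0.2053,-0.9780) + (0.7009)·(0.3297,0.9227,-0.1998) = (0.2565, 0.5028, -0.8255).
Converting back: φ = atan2(z, √(x²+y²)) = -55.64°, λ = atan2(y, x) = 62.97°.

-55.64°, 62.97°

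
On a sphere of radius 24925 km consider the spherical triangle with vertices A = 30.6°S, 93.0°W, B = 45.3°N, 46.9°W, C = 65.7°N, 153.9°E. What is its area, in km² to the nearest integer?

852498244 km²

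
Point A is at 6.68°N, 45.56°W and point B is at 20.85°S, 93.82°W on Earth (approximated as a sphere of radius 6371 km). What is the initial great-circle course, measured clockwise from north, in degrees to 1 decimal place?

238.6°

Δλ = -48.260° = -0.8423 rad.
y = sin Δλ · cos φ₂ = (-0.7462)(0.9345) = -0.6973
x = cos φ₁ sin φ₂ − sin φ₁ cos φ₂ cos Δλ = (0.9932)(-0.3559) − (0.1163)(0.9345)(0.6658) = -0.4259
θ = atan2(y, x) = -121.41°; adding 360° gives 238.6°.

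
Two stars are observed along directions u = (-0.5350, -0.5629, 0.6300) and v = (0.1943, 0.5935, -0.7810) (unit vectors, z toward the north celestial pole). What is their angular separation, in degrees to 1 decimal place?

158.4°

u·v = -0.9301; |u| = 1.0000, |v| = 1.0000.
cos θ = (u·v)/(|u||v|) = -0.9301, so θ = 158.4°.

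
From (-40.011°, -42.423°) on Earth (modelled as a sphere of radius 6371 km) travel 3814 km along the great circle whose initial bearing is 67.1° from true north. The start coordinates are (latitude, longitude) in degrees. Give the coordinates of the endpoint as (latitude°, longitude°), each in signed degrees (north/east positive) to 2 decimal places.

-21.30°, -8.56°

Angular distance δ = d/R = 3814/6371 = 0.59865 rad; initial bearing θ = 1.1711 rad.
sin φ₂ = sin φ₁ cos δ + cos φ₁ sin δ cos θ = (-0.6429)(0.8261) + (0.7659)(0.5635)(0.3891) = -0.3632, so φ₂ = -21.30°.
Δλ = atan2(sin θ sin δ cos φ₁, cos δ − sin φ₁ sin φ₂) = atan2(0.3976, 0.5926) = 33.859°.
λ₂ = -42.423° + 33.859° = -8.56°.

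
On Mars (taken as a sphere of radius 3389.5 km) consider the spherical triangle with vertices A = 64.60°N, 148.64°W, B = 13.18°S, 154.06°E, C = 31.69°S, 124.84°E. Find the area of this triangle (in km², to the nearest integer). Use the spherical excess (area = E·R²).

4249250 km²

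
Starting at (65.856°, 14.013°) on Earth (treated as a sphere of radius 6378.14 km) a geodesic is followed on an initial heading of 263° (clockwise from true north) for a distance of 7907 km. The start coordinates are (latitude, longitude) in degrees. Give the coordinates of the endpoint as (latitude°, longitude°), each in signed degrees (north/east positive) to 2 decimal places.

14.45°, -61.75°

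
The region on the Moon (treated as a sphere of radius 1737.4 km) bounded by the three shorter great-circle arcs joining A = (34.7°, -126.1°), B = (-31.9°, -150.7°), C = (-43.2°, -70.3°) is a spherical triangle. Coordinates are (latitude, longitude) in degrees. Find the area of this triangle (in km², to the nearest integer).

Side lengths (central angles): a = 1.0872, b = 1.6237, c = 1.2305 rad; semiperimeter s = 1.9707.
By l'Huilier's theorem, tan(E/4) = √[tan(s/2) tan((s−a)/2) tan((s−b)/2) tan((s−c)/2)], giving spherical excess E = 0.8671 rad.
Area = E·R² = 0.8671 × (1737.4)² ≈ 2617358 km².

2617358 km²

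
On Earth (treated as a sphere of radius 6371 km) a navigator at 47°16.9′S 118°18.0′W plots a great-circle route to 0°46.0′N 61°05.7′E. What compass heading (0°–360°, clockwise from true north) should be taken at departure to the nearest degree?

179°

With φ₁ = -0.8252, φ₂ = 0.0134, Δλ = 3.1310 rad, the forward-azimuth formula gives
θ = atan2( sin Δλ cos φ₂ , cos φ₁ sin φ₂ − sin φ₁ cos φ₂ cos Δλ ) = atan2(0.0106, -0.7255) = 179.17°.
So the initial bearing is 179°.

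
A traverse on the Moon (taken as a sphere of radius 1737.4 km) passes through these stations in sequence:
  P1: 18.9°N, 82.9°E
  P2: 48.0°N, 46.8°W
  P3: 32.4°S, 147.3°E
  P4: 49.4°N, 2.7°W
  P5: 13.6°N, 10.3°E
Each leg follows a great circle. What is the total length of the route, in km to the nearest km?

Leg P1→P2: central angle 1.7352 rad, distance 3014.7 km.
Leg P2→P3: central angle 2.8119 rad, distance 4885.4 km.
Leg P3→P4: central angle 2.6524 rad, distance 4608.2 km.
Leg P4→P5: central angle 0.6520 rad, distance 1132.8 km.
Total: 3014.7 + 4885.4 + 4608.2 + 1132.8 ≈ 13641 km.

13641 km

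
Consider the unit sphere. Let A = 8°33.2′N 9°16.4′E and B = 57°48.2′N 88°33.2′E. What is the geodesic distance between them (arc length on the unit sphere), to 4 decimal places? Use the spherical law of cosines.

1.3450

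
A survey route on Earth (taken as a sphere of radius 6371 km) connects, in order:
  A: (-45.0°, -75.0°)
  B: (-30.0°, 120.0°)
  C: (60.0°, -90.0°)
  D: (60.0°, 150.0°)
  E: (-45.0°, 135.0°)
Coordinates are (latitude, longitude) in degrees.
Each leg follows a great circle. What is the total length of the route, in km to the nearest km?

Leg A→B: central angle 1.8111 rad, distance 11538.2 km.
Leg B→C: central angle 2.5116 rad, distance 16001.2 km.
Leg C→D: central angle 0.8957 rad, distance 5706.3 km.
Leg D→E: central angle 1.8451 rad, distance 11755.1 km.
Total: 11538.2 + 16001.2 + 5706.3 + 11755.1 ≈ 45001 km.

45001 km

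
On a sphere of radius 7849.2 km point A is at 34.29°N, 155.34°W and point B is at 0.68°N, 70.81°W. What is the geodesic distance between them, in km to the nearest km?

In radians: φ₁ = 0.5985, φ₂ = 0.0119, Δλ = 84.530° = 1.4753 rad.
Haversine: a = sin²(Δφ/2) + cos φ₁ cos φ₂ sin²(Δλ/2) = 0.0836 + (0.8262)(0.9999)(0.4523) = 0.45728.
Central angle c = 2·arcsin(√a) = 1.48525 rad.
Distance = R·c = 7849.2 × 1.4853 ≈ 11658 km.

11658 km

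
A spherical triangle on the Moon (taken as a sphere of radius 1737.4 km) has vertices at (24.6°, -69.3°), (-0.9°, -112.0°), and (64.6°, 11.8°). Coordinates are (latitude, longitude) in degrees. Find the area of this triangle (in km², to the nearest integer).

Side lengths (central angles): a = 1.8263, b = 1.1192, c = 0.8479 rad; semiperimeter s = 1.8967.
By l'Huilier's theorem, tan(E/4) = √[tan(s/2) tan((s−a)/2) tan((s−b)/2) tan((s−c)/2)], giving spherical excess E = 0.4296 rad.
Area = E·R² = 0.4296 × (1737.4)² ≈ 1296660 km².

1296660 km²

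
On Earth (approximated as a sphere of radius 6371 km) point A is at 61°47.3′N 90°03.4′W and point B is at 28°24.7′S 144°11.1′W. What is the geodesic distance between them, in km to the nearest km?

11132 km

With latitudes φ₁ = 61.788°, φ₂ = -28.412° and longitude difference Δλ = -54.128°:
Haversine: a = sin²(Δφ/2) + cos φ₁ cos φ₂ sin²(Δλ/2) = 0.5017 + (0.4727)(0.8796)(0.2070) = 0.58782.
Central angle c = 2·arcsin(√a) = 1.74735 rad.
Distance = R·c = 6371 × 1.7474 ≈ 11132 km.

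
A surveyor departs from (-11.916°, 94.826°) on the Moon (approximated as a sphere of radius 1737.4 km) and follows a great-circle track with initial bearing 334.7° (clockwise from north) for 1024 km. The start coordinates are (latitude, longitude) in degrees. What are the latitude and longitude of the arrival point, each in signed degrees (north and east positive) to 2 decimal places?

18.67°, 80.30°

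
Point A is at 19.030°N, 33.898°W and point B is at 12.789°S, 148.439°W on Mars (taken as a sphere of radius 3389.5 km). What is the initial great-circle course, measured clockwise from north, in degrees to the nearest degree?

Δλ = -114.541° = -1.9991 rad.
y = sin Δλ · cos φ₂ = (-0.9097)(0.9752) = -0.8871
x = cos φ₁ sin φ₂ − sin φ₁ cos φ₂ cos Δλ = (0.9453)(-0.2214) − (0.3261)(0.9752)(-0.4153) = -0.0772
θ = atan2(y, x) = -94.97°; adding 360° gives 265°.

265°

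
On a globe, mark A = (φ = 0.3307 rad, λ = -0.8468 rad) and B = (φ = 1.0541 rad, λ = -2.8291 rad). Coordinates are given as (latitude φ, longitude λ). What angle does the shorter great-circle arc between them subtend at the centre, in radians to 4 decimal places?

1.4752 rad

Let φ₁ = 0.3307 rad, φ₂ = 1.0541 rad, and Δλ = -1.9823 rad.
cos c = sin φ₁ sin φ₂ + cos φ₁ cos φ₂ cos Δλ = (0.3247)(0.8695) + (0.9458)(0.4940)(-0.4000) = 0.09543,
so c = arccos(0.09543) = 1.47523 rad.
So the angular separation is 1.4752 rad.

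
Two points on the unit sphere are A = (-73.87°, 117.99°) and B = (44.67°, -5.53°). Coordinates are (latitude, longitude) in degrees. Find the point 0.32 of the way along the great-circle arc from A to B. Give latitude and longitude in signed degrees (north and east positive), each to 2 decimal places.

-47.16°, 27.56°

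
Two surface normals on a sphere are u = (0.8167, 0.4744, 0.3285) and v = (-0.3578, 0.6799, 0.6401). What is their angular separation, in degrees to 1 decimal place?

76.1°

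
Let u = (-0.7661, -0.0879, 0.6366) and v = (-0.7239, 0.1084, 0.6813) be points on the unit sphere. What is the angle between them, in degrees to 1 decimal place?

u·v = 0.9788; |u| = 0.9999, |v| = 1.0000.
cos θ = (u·v)/(|u||v|) = 0.9788, so θ = 11.8°.

11.8°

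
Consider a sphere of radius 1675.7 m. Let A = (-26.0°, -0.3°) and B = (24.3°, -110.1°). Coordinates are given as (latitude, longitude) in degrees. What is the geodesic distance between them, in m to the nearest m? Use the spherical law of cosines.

3429 m

In radians: φ₁ = -0.4538, φ₂ = 0.4241, Δλ = -109.800° = -1.9164 rad.
cos c = sin φ₁ sin φ₂ + cos φ₁ cos φ₂ cos Δλ = (-0.4384)(0.4115) + (0.8988)(0.9114)(-0.3387) = -0.45788,
so c = arccos(-0.45788) = 2.04640 rad.
Distance = R·c = 1675.7 × 2.0464 ≈ 3429 m.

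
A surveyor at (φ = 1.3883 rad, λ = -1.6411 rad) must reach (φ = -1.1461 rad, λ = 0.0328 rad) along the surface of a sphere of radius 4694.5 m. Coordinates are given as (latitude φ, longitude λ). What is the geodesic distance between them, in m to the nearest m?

12671 m

In radians: φ₁ = 1.3883, φ₂ = -1.1461, Δλ = 95.907° = 1.6739 rad.
Haversine: a = sin²(Δφ/2) + cos φ₁ cos φ₂ sin²(Δλ/2) = 0.9106 + (0.1815)(0.4120)(0.5515) = 0.95186.
Central angle c = 2·arcsin(√a) = 2.69920 rad.
Distance = R·c = 4694.5 × 2.6992 ≈ 12671 m.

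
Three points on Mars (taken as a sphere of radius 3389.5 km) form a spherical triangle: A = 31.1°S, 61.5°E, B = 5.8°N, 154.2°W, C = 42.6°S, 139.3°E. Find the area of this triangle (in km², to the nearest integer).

1236435 km²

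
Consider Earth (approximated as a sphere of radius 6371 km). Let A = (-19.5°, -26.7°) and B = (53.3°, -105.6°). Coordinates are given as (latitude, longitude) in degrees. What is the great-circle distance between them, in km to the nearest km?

With latitudes φ₁ = -19.500°, φ₂ = 53.300° and longitude difference Δλ = -78.900°:
Haversine: a = sin²(Δφ/2) + cos φ₁ cos φ₂ sin²(Δλ/2) = 0.3521 + (0.9426)(0.5976)(0.4037) = 0.57959.
Central angle c = 2·arcsin(√a) = 1.73066 rad.
Distance = R·c = 6371 × 1.7307 ≈ 11026 km.

11026 km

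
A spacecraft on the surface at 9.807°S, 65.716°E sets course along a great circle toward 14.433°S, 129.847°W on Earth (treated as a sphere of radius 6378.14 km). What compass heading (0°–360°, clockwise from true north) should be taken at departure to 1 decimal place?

With φ₁ = -0.1712, φ₂ = -0.2519, Δλ = 2.8700 rad, the forward-azimuth formula gives
θ = atan2( sin Δλ cos φ₂ , cos φ₁ sin φ₂ − sin φ₁ cos φ₂ cos Δλ ) = atan2(0.2598, -0.4045) = 147.29°.
So the initial bearing is 147.3°.

147.3°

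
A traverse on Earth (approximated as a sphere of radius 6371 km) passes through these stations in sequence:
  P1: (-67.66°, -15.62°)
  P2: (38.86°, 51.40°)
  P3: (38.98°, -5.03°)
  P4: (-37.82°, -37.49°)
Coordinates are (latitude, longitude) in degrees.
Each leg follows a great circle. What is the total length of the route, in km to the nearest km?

Leg P1→P2: central angle 2.0542 rad, distance 13087.2 km.
Leg P2→P3: central angle 0.7534 rad, distance 4799.7 km.
Leg P3→P4: central angle 1.4380 rad, distance 9161.5 km.
Total: 13087.2 + 4799.7 + 9161.5 ≈ 27048 km.

27048 km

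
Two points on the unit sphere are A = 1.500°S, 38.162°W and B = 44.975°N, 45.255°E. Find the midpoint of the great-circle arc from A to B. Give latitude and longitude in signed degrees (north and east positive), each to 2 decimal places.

Central angle δ = 1.5082 rad. Interpolating on the sphere with fraction f = 0.5:
P = [sin((1−f)δ)·A + sin(fδ)·B] / sin δ = 0.6860·A + 0.6860·B in Cartesian coordinates,
giving P = (0.8808, -0.0790, 0.4669), i.e. latitude 27.83°, longitude -5.13°.

27.83°, -5.13°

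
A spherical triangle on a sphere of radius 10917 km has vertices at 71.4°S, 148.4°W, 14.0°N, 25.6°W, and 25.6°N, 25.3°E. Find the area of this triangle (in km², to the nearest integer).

Side lengths (central angles): a = 0.8548, b = 2.3398, c = 1.9790 rad; semiperimeter s = 2.5868.
By l'Huilier's theorem, tan(E/4) = √[tan(s/2) tan((s−a)/2) tan((s−b)/2) tan((s−c)/2)], giving spherical excess E = 1.5251 rad.
Area = E·R² = 1.5251 × (10917)² ≈ 181763913 km².

181763913 km²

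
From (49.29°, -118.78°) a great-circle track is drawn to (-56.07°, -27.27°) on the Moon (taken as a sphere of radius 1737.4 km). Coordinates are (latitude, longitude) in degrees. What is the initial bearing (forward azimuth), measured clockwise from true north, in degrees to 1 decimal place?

133.5°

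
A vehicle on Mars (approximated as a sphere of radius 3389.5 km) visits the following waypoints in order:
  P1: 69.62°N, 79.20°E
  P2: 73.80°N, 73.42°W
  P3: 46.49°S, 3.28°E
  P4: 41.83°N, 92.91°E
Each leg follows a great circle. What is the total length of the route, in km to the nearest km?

Leg P1→P2: central angle 0.6199 rad, distance 2101.3 km.
Leg P2→P3: central angle 2.2814 rad, distance 7732.7 km.
Leg P3→P4: central angle 2.0719 rad, distance 7022.6 km.
Total: 2101.3 + 7732.7 + 7022.6 ≈ 16857 km.

16857 km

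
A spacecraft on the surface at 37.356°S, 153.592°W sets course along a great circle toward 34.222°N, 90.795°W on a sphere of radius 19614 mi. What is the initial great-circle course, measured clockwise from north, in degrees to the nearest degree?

Δλ = 62.797° = 1.0960 rad.
y = sin Δλ · cos φ₂ = (0.8894)(0.8269) = 0.7354
x = cos φ₁ sin φ₂ − sin φ₁ cos φ₂ cos Δλ = (0.7949)(0.5624) − (-0.6068)(0.8269)(0.4571) = 0.6764
θ = atan2(y, x) = 47.39°, so the bearing is 47°.

47°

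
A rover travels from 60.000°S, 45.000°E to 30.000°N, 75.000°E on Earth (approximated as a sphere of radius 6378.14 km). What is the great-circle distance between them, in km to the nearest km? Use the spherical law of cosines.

10389 km

In radians: φ₁ = -1.0472, φ₂ = 0.5236, Δλ = 30.000° = 0.5236 rad.
cos c = sin φ₁ sin φ₂ + cos φ₁ cos φ₂ cos Δλ = (-0.8660)(0.5000) + (0.5000)(0.8660)(0.8660) = -0.05801,
so c = arccos(-0.05801) = 1.62884 rad.
Distance = R·c = 6378.14 × 1.6288 ≈ 10389 km.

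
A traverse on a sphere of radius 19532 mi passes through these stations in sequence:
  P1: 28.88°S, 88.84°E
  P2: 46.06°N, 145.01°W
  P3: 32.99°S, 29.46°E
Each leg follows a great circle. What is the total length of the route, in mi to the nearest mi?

102674 mi

Leg P1→P2: central angle 2.3549 rad, distance 45996.2 mi.
Leg P2→P3: central angle 2.9018 rad, distance 56677.8 mi.
Total: 45996.2 + 56677.8 ≈ 102674 mi.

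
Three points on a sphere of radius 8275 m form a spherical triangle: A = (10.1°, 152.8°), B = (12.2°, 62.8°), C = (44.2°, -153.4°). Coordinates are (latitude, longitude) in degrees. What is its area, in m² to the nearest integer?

Side lengths (central angles): a = 2.0022, b = 1.0014, c = 1.5337 rad; semiperimeter s = 2.2687.
By l'Huilier's theorem, tan(E/4) = √[tan(s/2) tan((s−a)/2) tan((s−b)/2) tan((s−c)/2)], giving spherical excess E = 1.1108 rad.
Area = E·R² = 1.1108 × (8275)² ≈ 76063593 m².

76063593 m²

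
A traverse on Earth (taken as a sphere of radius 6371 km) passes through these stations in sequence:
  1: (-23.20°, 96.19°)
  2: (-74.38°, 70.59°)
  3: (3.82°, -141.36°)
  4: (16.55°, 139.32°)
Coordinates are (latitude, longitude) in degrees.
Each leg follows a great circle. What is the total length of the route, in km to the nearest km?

26533 km

Leg 1→2: central angle 0.9241 rad, distance 5887.2 km.
Leg 2→3: central angle 1.8672 rad, distance 11896.2 km.
Leg 3→4: central angle 1.3733 rad, distance 8749.2 km.
Total: 5887.2 + 11896.2 + 8749.2 ≈ 26533 km.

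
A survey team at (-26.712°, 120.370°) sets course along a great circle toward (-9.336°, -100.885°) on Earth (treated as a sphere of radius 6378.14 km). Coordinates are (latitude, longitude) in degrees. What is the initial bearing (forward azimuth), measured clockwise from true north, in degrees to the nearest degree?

126°

Δλ = 138.745° = 2.4216 rad.
y = sin Δλ · cos φ₂ = (0.6594)(0.9868) = 0.6507
x = cos φ₁ sin φ₂ − sin φ₁ cos φ₂ cos Δλ = (0.8933)(-0.1622) − (-0.4495)(0.9868)(-0.7518) = -0.4784
θ = atan2(y, x) = 126.32°, so the bearing is 126°.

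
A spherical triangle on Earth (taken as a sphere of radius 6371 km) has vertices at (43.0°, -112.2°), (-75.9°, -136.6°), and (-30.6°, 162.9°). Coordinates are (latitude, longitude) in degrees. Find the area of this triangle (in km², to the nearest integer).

Side lengths (central angles): a = 0.9311, b = 1.8663, c = 2.0935 rad; semiperimeter s = 2.4454.
By l'Huilier's theorem, tan(E/4) = √[tan(s/2) tan((s−a)/2) tan((s−b)/2) tan((s−c)/2)], giving spherical excess E = 1.4227 rad.
Area = E·R² = 1.4227 × (6371)² ≈ 57745073 km².

57745073 km²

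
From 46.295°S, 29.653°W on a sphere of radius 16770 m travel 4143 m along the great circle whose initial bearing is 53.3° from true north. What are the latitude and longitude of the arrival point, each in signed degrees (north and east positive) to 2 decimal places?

-36.87°, -15.47°

Angular distance δ = d/R = 4143/16770 = 0.24705 rad; initial bearing θ = 0.9303 rad.
sin φ₂ = sin φ₁ cos δ + cos φ₁ sin δ cos θ = (-0.7229)(0.9696) + (0.6909)(0.2445)(0.5976) = -0.6000, so φ₂ = -36.87°.
Δλ = atan2(sin θ sin δ cos φ₁, cos δ − sin φ₁ sin φ₂) = atan2(0.1355, 0.5359) = 14.187°.
λ₂ = -29.653° + 14.187° = -15.47°.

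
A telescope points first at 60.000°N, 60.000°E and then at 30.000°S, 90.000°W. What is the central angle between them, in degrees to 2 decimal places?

143.90°

With latitudes φ₁ = 60.000°, φ₂ = -30.000° and longitude difference Δλ = -150.000°:
Haversine: a = sin²(Δφ/2) + cos φ₁ cos φ₂ sin²(Δλ/2) = 0.5000 + (0.5000)(0.8660)(0.9330) = 0.90401.
Central angle c = 2·arcsin(√a) = 2.51157 rad.
So the angular separation is 143.90°.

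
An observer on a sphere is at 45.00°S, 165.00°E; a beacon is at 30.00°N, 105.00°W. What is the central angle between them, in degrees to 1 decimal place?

With latitudes φ₁ = -45.000°, φ₂ = 30.000° and longitude difference Δλ = 90.000°:
cos c = sin φ₁ sin φ₂ + cos φ₁ cos φ₂ cos Δλ = (-0.7071)(0.5000) + (0.7071)(0.8660)(0.0000) = -0.35355,
so c = arccos(-0.35355) = 1.93216 rad.
So the angular separation is 110.7°.

110.7°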